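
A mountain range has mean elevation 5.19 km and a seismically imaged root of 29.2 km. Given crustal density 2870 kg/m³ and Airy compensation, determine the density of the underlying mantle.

Airy balance: ρ_c h = (ρ_m − ρ_c) r → ρ_m = ρ_c (1 + h/r).
ρ_m = 2870 × (1 + 5.19 km/29.2 km) = 3380 kg/m³.

3380 kg/m³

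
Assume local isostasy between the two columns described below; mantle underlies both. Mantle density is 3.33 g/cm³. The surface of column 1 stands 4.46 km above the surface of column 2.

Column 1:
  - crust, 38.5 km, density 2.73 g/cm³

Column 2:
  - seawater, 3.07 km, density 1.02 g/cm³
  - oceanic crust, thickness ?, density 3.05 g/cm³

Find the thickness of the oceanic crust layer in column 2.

Take the compensation level at the base of the deeper column (depth z_c below the surface of column 1) and equate Σ ρ_i t_i down to z_c; mantle fills any gap and the z_c terms cancel.
Column 1: 38.5×2.73 + (z_c − 38.5)×3.33
Column 2: 4.46×0 + 3.07×1.02 + x×3.05 + (z_c − 4.46 − 3.07 − x)×3.33
The z_c×3.33 term appears on both sides and cancels. Collect the known terms of each column as K = Σ(ρt)_known − 3.33 × (depth of known layers): K_1 = 105.105 − 3.33×38.5 = −23.1; K_2 = 3.1314 − 3.33×(4.46 + 3.07) = −21.9435.
Balance: K_1 = K_2 − x×(3.33 − 3.05), so x = (K_2 − K_1)/(3.33 − 3.05) = 1.1565/0.28 = 4.13 km.

4.13 km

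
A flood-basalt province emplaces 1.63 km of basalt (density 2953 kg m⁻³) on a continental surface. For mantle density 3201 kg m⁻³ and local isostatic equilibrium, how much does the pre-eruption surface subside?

1.5 km

Subaerial loading: s = t ρ_load / ρ_m.
s = 1.63 km × 2953/3201 = 1.5 km.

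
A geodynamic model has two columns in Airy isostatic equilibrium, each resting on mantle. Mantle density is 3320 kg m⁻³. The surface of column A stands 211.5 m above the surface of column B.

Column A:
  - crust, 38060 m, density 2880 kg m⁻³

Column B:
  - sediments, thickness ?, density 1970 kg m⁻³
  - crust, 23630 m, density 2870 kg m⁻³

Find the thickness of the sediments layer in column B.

4010 m

Take the compensation level at the base of the deeper column (depth z_c below the surface of column A) and equate Σ ρ_i t_i down to z_c; mantle fills any gap and the z_c terms cancel.
Column A: 38060×2880 + (z_c − 38060)×3320
Column B: 211.5×0 + x×1970 + 23630×2870 + (z_c − 211.5 − 23630 − x)×3320
The z_c×3320 term appears on both sides and cancels. Collect the known terms of each column as K = Σ(ρt)_known − 3320 × (depth of known layers): K_A = 109612800 − 3320×38060 = −16746400; K_B = 67818100 − 3320×(211.5 + 23630) = −11335680.
Balance: K_A = K_B − x×(3320 − 1970), so x = (K_B − K_A)/(3320 − 1970) = 5410720/1350 = 4010 m.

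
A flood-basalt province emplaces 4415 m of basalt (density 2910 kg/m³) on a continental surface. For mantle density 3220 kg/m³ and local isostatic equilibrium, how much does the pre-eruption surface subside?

Subaerial loading: s = t ρ_load / ρ_m.
s = 4415 m × 2910/3220 = 3990 m.

3990 m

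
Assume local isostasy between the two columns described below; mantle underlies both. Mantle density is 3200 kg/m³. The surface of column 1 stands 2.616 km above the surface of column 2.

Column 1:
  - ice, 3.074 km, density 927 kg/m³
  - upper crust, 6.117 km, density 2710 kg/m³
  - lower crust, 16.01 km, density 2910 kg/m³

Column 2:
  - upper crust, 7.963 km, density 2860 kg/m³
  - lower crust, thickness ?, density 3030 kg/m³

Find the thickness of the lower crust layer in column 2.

20.9 km

Take the compensation level at the base of the deeper column (depth z_c below the surface of column 1) and equate Σ ρ_i t_i down to z_c; mantle fills any gap and the z_c terms cancel.
Column 1: 3.074×927 + 6.117×2710 + 16.01×2910 + (z_c − 25.201)×3200
Column 2: 2.616×0 + 7.963×2860 + x×3030 + (z_c − 2.616 − 7.963 − x)×3200
The z_c×3200 term appears on both sides and cancels. Collect the known terms of each column as K = Σ(ρt)_known − 3200 × (depth of known layers): K_1 = 66015.768 − 3200×25.201 = −14627.432; K_2 = 22774.18 − 3200×(2.616 + 7.963) = −11078.62.
Balance: K_1 = K_2 − x×(3200 − 3030), so x = (K_2 − K_1)/(3200 − 3030) = 3548.81/170 = 20.9 km.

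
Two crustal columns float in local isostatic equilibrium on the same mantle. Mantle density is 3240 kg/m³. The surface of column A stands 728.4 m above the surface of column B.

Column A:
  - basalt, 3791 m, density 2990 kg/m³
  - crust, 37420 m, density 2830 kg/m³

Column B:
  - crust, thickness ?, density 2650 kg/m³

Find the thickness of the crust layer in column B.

Take the compensation level at the base of the deeper column (depth z_c below the surface of column A) and equate Σ ρ_i t_i down to z_c; mantle fills any gap and the z_c terms cancel.
Column A: 3791×2990 + 37420×2830 + (z_c − 41211)×3240
Column B: 728.4×0 + x×2650 + (z_c − 728.4 − 0 − x)×3240
The z_c×3240 term appears on both sides and cancels. Collect the known terms of each column as K = Σ(ρt)_known − 3240 × (depth of known layers): K_A = 117233690 − 3240×41211 = −16289950; K_B = 0 − 3240×(728.4 + 0) = −2360016.
Balance: K_A = K_B − x×(3240 − 2650), so x = (K_B − K_A)/(3240 − 2650) = 13929900/590 = 23600 m.

23600 m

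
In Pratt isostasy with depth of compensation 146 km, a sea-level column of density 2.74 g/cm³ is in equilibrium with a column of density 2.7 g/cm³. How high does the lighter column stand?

2.16 km

ρ_ref D = ρ (D + h) → h = D (ρ_ref − ρ)/ρ.
h = 146 km × (2.74 − 2.7)/2.7 = 2.16 km.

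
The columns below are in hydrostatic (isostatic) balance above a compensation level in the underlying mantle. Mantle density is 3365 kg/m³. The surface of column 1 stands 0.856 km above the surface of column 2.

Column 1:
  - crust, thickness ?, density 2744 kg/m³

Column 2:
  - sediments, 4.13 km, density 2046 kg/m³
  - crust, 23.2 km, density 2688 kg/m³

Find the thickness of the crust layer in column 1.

38.7 km

Take the compensation level at the base of the deeper column (depth z_c below the surface of column 1) and equate Σ ρ_i t_i down to z_c; mantle fills any gap and the z_c terms cancel.
Column 1: x×2744 + (z_c − 0 − x)×3365
Column 2: 0.856×0 + 4.13×2046 + 23.2×2688 + (z_c − 0.856 − 27.33)×3365
The z_c×3365 term appears on both sides and cancels. Collect the known terms of each column as K = Σ(ρt)_known − 3365 × (depth of known layers): K_1 = 0 − 3365×0 = 0; K_2 = 70811.58 − 3365×(0.856 + 27.33) = −24034.31.
Balance: K_1 − x×(3365 − 2744) = K_2, so x = (K_1 − K_2)/(3365 − 2744) = 24034.3/621 = 38.7 km.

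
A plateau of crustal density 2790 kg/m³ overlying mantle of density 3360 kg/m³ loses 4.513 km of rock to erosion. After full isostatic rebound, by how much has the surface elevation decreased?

Rebound u = e ρ_c/ρ_m = 4.513 km × 2790/3360 = 3.747 km.
Net surface drop = e − u = 4.513 km − 3.747 km = e (ρ_m − ρ_c)/ρ_m = 0.766 km.

0.766 km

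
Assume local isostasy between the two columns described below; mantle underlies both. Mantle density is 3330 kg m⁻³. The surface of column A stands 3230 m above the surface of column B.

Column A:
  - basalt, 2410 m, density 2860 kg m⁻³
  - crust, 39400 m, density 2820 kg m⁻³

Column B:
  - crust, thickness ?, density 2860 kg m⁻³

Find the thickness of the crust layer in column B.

22300 m

Take the compensation level at the base of the deeper column (depth z_c below the surface of column A) and equate Σ ρ_i t_i down to z_c; mantle fills any gap and the z_c terms cancel.
Column A: 2410×2860 + 39400×2820 + (z_c − 41810)×3330
Column B: 3230×0 + x×2860 + (z_c − 3230 − 0 − x)×3330
The z_c×3330 term appears on both sides and cancels. Collect the known terms of each column as K = Σ(ρt)_known − 3330 × (depth of known layers): K_A = 118000600 − 3330×41810 = −21226700; K_B = 0 − 3330×(3230 + 0) = −10755900.
Balance: K_A = K_B − x×(3330 − 2860), so x = (K_B − K_A)/(3330 − 2860) = 10470800/470 = 22300 m.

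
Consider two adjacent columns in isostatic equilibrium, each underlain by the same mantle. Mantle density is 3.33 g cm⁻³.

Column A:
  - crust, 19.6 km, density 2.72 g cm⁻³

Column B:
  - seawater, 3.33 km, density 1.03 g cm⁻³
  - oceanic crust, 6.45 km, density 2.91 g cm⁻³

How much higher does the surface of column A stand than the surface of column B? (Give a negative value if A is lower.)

For any compensation level in the mantle, the mantle terms cancel and isostasy reduces to e = (Σt_A − Σt_B) − (Σ(ρt)_A − Σ(ρt)_B) / ρ_m.
Σt_A = 19.6 km; Σt_B = 9.78 km; Σ(ρt)_A = 53.312; Σ(ρt)_B = 22.1994 (in km·g cm⁻³).
e = (19.6 − 9.78) − (53.312 − 22.1994) / 3.33 = 0.477 km.

0.477 km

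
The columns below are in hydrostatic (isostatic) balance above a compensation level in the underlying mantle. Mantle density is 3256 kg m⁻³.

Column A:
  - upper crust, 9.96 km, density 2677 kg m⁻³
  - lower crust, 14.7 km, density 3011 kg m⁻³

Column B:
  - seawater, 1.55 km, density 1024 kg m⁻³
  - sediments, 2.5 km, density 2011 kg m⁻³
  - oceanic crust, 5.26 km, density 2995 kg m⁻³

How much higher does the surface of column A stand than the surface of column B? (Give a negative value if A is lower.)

For any compensation level in the mantle, the mantle terms cancel and isostasy reduces to e = (Σt_A − Σt_B) − (Σ(ρt)_A − Σ(ρt)_B) / ρ_m.
Σt_A = 24.66 km; Σt_B = 9.31 km; Σ(ρt)_A = 70924.62; Σ(ρt)_B = 22368.4 (in km·kg m⁻³).
e = (24.66 − 9.31) − (70924.62 − 22368.4) / 3256 = 0.437 km.

0.437 km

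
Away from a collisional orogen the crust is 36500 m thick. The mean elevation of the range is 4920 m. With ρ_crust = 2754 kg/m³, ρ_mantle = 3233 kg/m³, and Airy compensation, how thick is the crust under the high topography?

69700 m

Root depth r = h ρ_c / (ρ_m − ρ_c) = 4920 m × 2754 / 479 = 28290 m.
Total thickness = T + h + r = 36500 m + 4920 m + 28290 m = 69700 m.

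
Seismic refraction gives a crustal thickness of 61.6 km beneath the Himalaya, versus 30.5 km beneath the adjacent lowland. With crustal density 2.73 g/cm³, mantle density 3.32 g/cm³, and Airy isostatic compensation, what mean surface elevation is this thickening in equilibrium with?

Excess crust Δ = 61.6 km − 30.5 km = 31.1 km, split between elevation h and root r with h + r = Δ.
Airy balance ρ_c h = (ρ_m − ρ_c) r gives r = h ρ_c/(ρ_m − ρ_c), so h (1 + ρ_c/(ρ_m − ρ_c)) = Δ, i.e. h = Δ (ρ_m − ρ_c)/ρ_m.
h = 31.1 km × 0.59/3.32 = 5.53 km.

5.53 km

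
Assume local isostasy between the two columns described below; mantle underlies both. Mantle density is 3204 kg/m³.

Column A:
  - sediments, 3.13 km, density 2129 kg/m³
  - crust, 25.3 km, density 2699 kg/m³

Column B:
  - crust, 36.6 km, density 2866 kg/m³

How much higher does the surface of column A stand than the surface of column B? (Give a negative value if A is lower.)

1.18 km

For any compensation level in the mantle, the mantle terms cancel and isostasy reduces to e = (Σt_A − Σt_B) − (Σ(ρt)_A − Σ(ρt)_B) / ρ_m.
Σt_A = 28.43 km; Σt_B = 36.6 km; Σ(ρt)_A = 74948.47; Σ(ρt)_B = 104895.6 (in km·kg/m³).
e = (28.43 − 36.6) − (74948.47 − 104895.6) / 3204 = 1.18 km.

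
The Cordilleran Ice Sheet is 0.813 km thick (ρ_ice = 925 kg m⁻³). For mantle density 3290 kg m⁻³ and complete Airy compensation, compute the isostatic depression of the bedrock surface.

0.229 km

For local isostatic compensation: the ice load ρ_ice t is balanced by mantle displaced below, ρ_m s.
s = t ρ_ice / ρ_m = 0.813 km × 925/3290 = 0.229 km.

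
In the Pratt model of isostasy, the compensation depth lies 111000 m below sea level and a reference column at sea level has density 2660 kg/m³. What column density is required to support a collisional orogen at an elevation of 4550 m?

2560 kg/m³

Pratt balance: ρ_ref D = ρ (D + h).
ρ = ρ_ref D/(D + h) = 2660 × 111000 m/(111000 m + 4550 m) = 2560 kg/m³.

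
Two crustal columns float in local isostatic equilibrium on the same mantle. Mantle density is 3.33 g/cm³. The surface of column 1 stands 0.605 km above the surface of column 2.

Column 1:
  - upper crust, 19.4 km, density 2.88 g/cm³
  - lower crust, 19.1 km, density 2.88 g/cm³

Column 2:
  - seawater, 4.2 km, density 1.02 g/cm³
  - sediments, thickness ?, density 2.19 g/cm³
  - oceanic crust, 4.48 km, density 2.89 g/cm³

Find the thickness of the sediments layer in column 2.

Take the compensation level at the base of the deeper column (depth z_c below the surface of column 1) and equate Σ ρ_i t_i down to z_c; mantle fills any gap and the z_c terms cancel.
Column 1: 19.4×2.88 + 19.1×2.88 + (z_c − 38.5)×3.33
Column 2: 0.605×0 + 4.2×1.02 + x×2.19 + 4.48×2.89 + (z_c − 0.605 − 8.68 − x)×3.33
The z_c×3.33 term appears on both sides and cancels. Collect the known terms of each column as K = Σ(ρt)_known − 3.33 × (depth of known layers): K_1 = 110.88 − 3.33×38.5 = −17.325; K_2 = 17.2312 − 3.33×(0.605 + 8.68) = −13.68785.
Balance: K_1 = K_2 − x×(3.33 − 2.19), so x = (K_2 − K_1)/(3.33 − 2.19) = 3.63715/1.14 = 3.19 km.

3.19 km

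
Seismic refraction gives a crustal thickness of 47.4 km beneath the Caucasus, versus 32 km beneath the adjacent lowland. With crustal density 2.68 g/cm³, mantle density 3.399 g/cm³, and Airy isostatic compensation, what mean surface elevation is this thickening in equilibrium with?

Excess crust Δ = 47.4 km − 32 km = 15.4 km, split between elevation h and root r with h + r = Δ.
Airy balance ρ_c h = (ρ_m − ρ_c) r gives r = h ρ_c/(ρ_m − ρ_c), so h (1 + ρ_c/(ρ_m − ρ_c)) = Δ, i.e. h = Δ (ρ_m − ρ_c)/ρ_m.
h = 15.4 km × 0.719/3.399 = 3.26 km.

3.26 km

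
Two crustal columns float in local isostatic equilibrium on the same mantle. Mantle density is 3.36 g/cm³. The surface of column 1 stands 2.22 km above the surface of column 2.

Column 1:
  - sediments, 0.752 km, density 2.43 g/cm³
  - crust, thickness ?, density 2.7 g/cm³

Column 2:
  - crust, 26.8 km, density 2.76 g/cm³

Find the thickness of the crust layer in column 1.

Take the compensation level at the base of the deeper column (depth z_c below the surface of column 1) and equate Σ ρ_i t_i down to z_c; mantle fills any gap and the z_c terms cancel.
Column 1: 0.752×2.43 + x×2.7 + (z_c − 0.752 − x)×3.36
Column 2: 2.22×0 + 26.8×2.76 + (z_c − 2.22 − 26.8)×3.36
The z_c×3.36 term appears on both sides and cancels. Collect the known terms of each column as K = Σ(ρt)_known − 3.36 × (depth of known layers): K_1 = 1.82736 − 3.36×0.752 = −0.69936; K_2 = 73.968 − 3.36×(2.22 + 26.8) = −23.5392.
Balance: K_1 − x×(3.36 − 2.7) = K_2, so x = (K_1 − K_2)/(3.36 − 2.7) = 22.8398/0.66 = 34.6 km.

34.6 km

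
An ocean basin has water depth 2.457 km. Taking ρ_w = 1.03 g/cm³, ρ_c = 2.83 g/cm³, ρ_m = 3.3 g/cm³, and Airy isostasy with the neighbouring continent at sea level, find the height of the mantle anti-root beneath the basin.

In Airy isostatic equilibrium: replacing crust with seawater at the top is compensated by replacing crust with mantle at the base: d (ρ_c − ρ_w) = a (ρ_m − ρ_c).
a = d (ρ_c − ρ_w)/(ρ_m − ρ_c) = 2.457 km × 1.8/0.47 = 9.41 km.

9.41 km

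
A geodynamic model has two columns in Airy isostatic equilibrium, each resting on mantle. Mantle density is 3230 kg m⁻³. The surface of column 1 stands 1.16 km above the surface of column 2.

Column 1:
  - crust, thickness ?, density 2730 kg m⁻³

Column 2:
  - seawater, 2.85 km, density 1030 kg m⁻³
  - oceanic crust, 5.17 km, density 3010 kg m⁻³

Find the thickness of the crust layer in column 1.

22.3 km

Take the compensation level at the base of the deeper column (depth z_c below the surface of column 1) and equate Σ ρ_i t_i down to z_c; mantle fills any gap and the z_c terms cancel.
Column 1: x×2730 + (z_c − 0 − x)×3230
Column 2: 1.16×0 + 2.85×1030 + 5.17×3010 + (z_c − 1.16 − 8.02)×3230
The z_c×3230 term appears on both sides and cancels. Collect the known terms of each column as K = Σ(ρt)_known − 3230 × (depth of known layers): K_1 = 0 − 3230×0 = 0; K_2 = 18497.2 − 3230×(1.16 + 8.02) = −11154.2.
Balance: K_1 − x×(3230 − 2730) = K_2, so x = (K_1 − K_2)/(3230 − 2730) = 11154.2/500 = 22.3 km.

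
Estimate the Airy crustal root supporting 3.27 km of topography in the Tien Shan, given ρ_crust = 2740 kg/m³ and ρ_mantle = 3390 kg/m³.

13.8 km

For local isostatic compensation: the weight of the topography is balanced by the buoyancy of the root, ρ_c h = (ρ_m − ρ_c) r.
r = h · ρ_c / (ρ_m − ρ_c) = 3.27 km × 2740 / (3390 − 2740) = 13.8 km.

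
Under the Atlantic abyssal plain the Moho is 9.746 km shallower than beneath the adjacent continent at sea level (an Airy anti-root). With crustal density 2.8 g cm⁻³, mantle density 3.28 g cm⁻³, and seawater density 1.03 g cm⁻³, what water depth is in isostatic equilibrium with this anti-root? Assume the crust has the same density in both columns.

2.64 km

Replacing a thickness d of crust by seawater at the top must be balanced by replacing crust with mantle at the base: d (ρ_c − ρ_w) = a (ρ_m − ρ_c).
d = a (ρ_m − ρ_c)/(ρ_c − ρ_w) = 9.746 km × 0.48/1.77 = 2.64 km.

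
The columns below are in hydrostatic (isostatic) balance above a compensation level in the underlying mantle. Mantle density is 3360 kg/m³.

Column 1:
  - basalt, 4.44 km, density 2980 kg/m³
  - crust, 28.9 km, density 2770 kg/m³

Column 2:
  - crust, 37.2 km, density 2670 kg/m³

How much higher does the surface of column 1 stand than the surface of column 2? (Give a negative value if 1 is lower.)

−2.06 km

For any compensation level in the mantle, the mantle terms cancel and isostasy reduces to e = (Σt_1 − Σt_2) − (Σ(ρt)_1 − Σ(ρt)_2) / ρ_m.
Σt_1 = 33.34 km; Σt_2 = 37.2 km; Σ(ρt)_1 = 93284.2; Σ(ρt)_2 = 99324 (in km·kg/m³).
e = (33.34 − 37.2) − (93284.2 − 99324) / 3360 = −2.06 km.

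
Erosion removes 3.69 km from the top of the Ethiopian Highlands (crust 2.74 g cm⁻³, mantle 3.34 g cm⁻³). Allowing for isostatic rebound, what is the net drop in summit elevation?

Rebound u = e ρ_c/ρ_m = 3.69 km × 2.74/3.34 = 3.027 km.
Net surface drop = e − u = 3.69 km − 3.027 km = e (ρ_m − ρ_c)/ρ_m = 0.663 km.

0.663 km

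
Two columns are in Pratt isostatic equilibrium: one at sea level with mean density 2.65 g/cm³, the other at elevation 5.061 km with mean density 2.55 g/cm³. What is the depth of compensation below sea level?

ρ_ref D = ρ (D + h) → D (ρ_ref − ρ) = ρ h.
D = ρ h/(ρ_ref − ρ) = 2.55 × 5.061 km/(2.65 − 2.55) = 129 km.

129 km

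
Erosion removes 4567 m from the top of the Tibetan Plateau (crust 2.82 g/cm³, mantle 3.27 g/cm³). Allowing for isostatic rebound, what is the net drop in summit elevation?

628 m

Rebound u = e ρ_c/ρ_m = 4567 m × 2.82/3.27 = 3939 m.
Net surface drop = e − u = 4567 m − 3939 m = e (ρ_m − ρ_c)/ρ_m = 628 m.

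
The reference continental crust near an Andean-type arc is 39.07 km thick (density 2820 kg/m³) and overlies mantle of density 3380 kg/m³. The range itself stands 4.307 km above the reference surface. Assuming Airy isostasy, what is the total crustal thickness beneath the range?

65.1 km

Root depth r = h ρ_c / (ρ_m − ρ_c) = 4.307 km × 2820 / 560 = 21.69 km.
Total thickness = T + h + r = 39.07 km + 4.307 km + 21.69 km = 65.1 km.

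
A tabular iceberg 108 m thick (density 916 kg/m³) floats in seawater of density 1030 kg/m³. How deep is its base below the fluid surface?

Draft d = t ρ_obj/ρ_fluid = 108 m × 916/1030 = 96 m.

96 m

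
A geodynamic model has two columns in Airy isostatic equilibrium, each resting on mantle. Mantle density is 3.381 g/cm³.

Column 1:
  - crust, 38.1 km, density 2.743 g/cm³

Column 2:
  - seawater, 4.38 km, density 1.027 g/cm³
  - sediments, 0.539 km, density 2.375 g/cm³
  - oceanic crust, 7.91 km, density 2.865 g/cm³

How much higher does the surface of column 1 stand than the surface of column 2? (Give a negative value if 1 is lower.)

For any compensation level in the mantle, the mantle terms cancel and isostasy reduces to e = (Σt_1 − Σt_2) − (Σ(ρt)_1 − Σ(ρt)_2) / ρ_m.
Σt_1 = 38.1 km; Σt_2 = 12.829 km; Σ(ρt)_1 = 104.5083; Σ(ρt)_2 = 28.440535 (in km·g/cm³).
e = (38.1 − 12.829) − (104.5083 − 28.440535) / 3.381 = 2.77 km.

2.77 km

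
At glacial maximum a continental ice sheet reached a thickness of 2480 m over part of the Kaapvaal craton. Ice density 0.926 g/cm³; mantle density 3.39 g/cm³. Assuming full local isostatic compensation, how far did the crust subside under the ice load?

For local isostatic compensation: the ice load ρ_ice t is balanced by mantle displaced below, ρ_m s.
s = t ρ_ice / ρ_m = 2480 m × 0.926/3.39 = 677 m.

677 m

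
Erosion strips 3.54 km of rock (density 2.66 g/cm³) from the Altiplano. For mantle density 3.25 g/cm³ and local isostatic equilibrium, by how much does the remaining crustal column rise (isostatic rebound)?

2.9 km

Unloading: uplift u = e ρ_c/ρ_m = 3.54 km × 2.66/3.25 = 2.9 km.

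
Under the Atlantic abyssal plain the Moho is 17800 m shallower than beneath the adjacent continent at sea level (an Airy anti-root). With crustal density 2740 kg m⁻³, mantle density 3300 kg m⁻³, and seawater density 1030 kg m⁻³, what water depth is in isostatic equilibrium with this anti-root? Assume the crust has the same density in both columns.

5830 m

Replacing a thickness d of crust by seawater at the top must be balanced by replacing crust with mantle at the base: d (ρ_c − ρ_w) = a (ρ_m − ρ_c).
d = a (ρ_m − ρ_c)/(ρ_c − ρ_w) = 17800 m × 560/1710 = 5830 m.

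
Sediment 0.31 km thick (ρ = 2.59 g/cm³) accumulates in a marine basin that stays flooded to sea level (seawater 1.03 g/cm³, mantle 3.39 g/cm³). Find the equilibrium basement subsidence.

0.205 km

Submarine loading: the sediment displaces seawater, and the subsidence is in turn flooded, so s (ρ_m − ρ_w) = t (ρ_sed − ρ_w).
s = 0.31 km × (2.59 − 1.03) / (3.39 − 1.03) = 0.205 km.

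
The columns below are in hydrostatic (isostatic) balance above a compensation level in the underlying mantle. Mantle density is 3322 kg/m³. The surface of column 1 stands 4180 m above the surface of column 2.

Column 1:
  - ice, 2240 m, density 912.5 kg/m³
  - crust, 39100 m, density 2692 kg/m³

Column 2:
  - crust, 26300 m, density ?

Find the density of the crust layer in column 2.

2710 kg/m³

Take the compensation level at the base of the deeper column (depth z_c below the surface of column 1) and equate Σ ρ_i t_i down to z_c; mantle fills any gap and the z_c terms cancel.
Column 1: 2240×912.5 + 39100×2692 + (z_c − 41340)×3322
Column 2: 4180×0 + 26300×ρ + (z_c − 4180 − 26300)×3322
The z_c×3322 term appears on both sides and cancels. Collect the known terms of each column as K = Σ(ρt)_known − 3322 × (depth of known layers): K_1 = 107301200 − 3322×41340 = −30030280; K_2 = 0 − 3322×(4180 + 26300) = −101254560.
Balance: K_1 = K_2 + 26300×ρ, so ρ = (K_1 − K_2)/26300 = 71224300/26300 = 2710 kg/m³.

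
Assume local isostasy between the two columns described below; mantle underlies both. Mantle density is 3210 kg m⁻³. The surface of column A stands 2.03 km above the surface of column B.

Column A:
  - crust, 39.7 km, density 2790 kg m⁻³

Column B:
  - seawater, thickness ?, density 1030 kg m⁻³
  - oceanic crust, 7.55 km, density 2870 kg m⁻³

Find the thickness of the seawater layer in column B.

3.48 km

Take the compensation level at the base of the deeper column (depth z_c below the surface of column A) and equate Σ ρ_i t_i down to z_c; mantle fills any gap and the z_c terms cancel.
Column A: 39.7×2790 + (z_c − 39.7)×3210
Column B: 2.03×0 + x×1030 + 7.55×2870 + (z_c − 2.03 − 7.55 − x)×3210
The z_c×3210 term appears on both sides and cancels. Collect the known terms of each column as K = Σ(ρt)_known − 3210 × (depth of known layers): K_A = 110763 − 3210×39.7 = −16674; K_B = 21668.5 − 3210×(2.03 + 7.55) = −9083.3.
Balance: K_A = K_B − x×(3210 − 1030), so x = (K_B − K_A)/(3210 − 1030) = 7590.7/2180 = 3.48 km.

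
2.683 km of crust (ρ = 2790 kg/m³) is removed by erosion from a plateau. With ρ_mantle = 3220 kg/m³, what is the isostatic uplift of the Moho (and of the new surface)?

2.32 km

Unloading: uplift u = e ρ_c/ρ_m = 2.683 km × 2790/3220 = 2.32 km.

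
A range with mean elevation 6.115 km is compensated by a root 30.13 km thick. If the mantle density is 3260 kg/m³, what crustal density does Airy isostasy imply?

ρ_c h = (ρ_m − ρ_c) r → ρ_c (h + r) = ρ_m r → ρ_c = ρ_m r / (h + r).
ρ_c = 3260 × 30.13 km / (6.115 km + 30.13 km) = 2710 kg/m³.

2710 kg/m³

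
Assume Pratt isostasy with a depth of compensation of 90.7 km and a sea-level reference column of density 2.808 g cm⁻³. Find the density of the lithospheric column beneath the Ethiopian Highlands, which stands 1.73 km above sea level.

Pratt balance: ρ_ref D = ρ (D + h).
ρ = ρ_ref D/(D + h) = 2.808 × 90.7 km/(90.7 km + 1.73 km) = 2.76 g cm⁻³.

2.76 g cm⁻³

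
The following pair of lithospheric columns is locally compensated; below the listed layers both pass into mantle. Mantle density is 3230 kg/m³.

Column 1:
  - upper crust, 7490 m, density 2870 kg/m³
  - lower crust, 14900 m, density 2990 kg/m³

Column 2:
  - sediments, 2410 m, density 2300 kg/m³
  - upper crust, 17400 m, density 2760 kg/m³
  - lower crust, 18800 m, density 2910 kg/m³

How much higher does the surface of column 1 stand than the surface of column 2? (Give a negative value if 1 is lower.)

−3150 m

For any compensation level in the mantle, the mantle terms cancel and isostasy reduces to e = (Σt_1 − Σt_2) − (Σ(ρt)_1 − Σ(ρt)_2) / ρ_m.
Σt_1 = 22390 m; Σt_2 = 38610 m; Σ(ρt)_1 = 66047300; Σ(ρt)_2 = 108275000 (in m·kg/m³).
e = (22390 − 38610) − (66047300 − 108275000) / 3230 = −3150 m.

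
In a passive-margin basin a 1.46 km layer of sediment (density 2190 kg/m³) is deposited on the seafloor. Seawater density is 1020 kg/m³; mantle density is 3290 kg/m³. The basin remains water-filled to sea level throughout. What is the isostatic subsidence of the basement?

0.753 km

Submarine loading: the sediment displaces seawater, and the subsidence is in turn flooded, so s (ρ_m − ρ_w) = t (ρ_sed − ρ_w).
s = 1.46 km × (2190 − 1020) / (3290 − 1020) = 0.753 km.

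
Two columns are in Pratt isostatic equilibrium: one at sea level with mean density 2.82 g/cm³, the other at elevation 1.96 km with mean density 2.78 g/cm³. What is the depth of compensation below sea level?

ρ_ref D = ρ (D + h) → D (ρ_ref − ρ) = ρ h.
D = ρ h/(ρ_ref − ρ) = 2.78 × 1.96 km/(2.82 − 2.78) = 136 km.

136 km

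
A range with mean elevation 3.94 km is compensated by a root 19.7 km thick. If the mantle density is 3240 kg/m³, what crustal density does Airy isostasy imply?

ρ_c h = (ρ_m − ρ_c) r → ρ_c (h + r) = ρ_m r → ρ_c = ρ_m r / (h + r).
ρ_c = 3240 × 19.7 km / (3.94 km + 19.7 km) = 2700 kg/m³.

2700 kg/m³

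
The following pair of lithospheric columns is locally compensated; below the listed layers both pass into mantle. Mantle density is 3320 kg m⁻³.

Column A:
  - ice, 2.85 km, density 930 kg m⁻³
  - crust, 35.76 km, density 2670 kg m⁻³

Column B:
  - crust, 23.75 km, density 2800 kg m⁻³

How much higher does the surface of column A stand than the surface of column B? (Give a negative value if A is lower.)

For any compensation level in the mantle, the mantle terms cancel and isostasy reduces to e = (Σt_A − Σt_B) − (Σ(ρt)_A − Σ(ρt)_B) / ρ_m.
Σt_A = 38.61 km; Σt_B = 23.75 km; Σ(ρt)_A = 98129.7; Σ(ρt)_B = 66500 (in km·kg m⁻³).
e = (38.61 − 23.75) − (98129.7 − 66500) / 3320 = 5.33 km.

5.33 km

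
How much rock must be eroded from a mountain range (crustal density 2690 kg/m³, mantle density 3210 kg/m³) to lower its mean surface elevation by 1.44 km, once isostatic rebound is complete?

8.89 km

Net drop Δ = e − u = e − e ρ_c/ρ_m = e (ρ_m − ρ_c)/ρ_m.
e = Δ ρ_m/(ρ_m − ρ_c) = 1.44 km × 3210/520 = 8.89 km.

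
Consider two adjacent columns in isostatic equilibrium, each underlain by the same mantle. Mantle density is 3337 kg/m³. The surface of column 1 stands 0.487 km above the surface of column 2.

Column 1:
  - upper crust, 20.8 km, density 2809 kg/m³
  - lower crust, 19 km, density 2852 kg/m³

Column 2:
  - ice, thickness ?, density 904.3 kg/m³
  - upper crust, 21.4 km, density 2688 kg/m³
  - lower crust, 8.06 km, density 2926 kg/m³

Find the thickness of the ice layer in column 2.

Take the compensation level at the base of the deeper column (depth z_c below the surface of column 1) and equate Σ ρ_i t_i down to z_c; mantle fills any gap and the z_c terms cancel.
Column 1: 20.8×2809 + 19×2852 + (z_c − 39.8)×3337
Column 2: 0.487×0 + x×904.3 + 21.4×2688 + 8.06×2926 + (z_c − 0.487 − 29.46 − x)×3337
The z_c×3337 term appears on both sides and cancels. Collect the known terms of each column as K = Σ(ρt)_known − 3337 × (depth of known layers): K_1 = 112615.2 − 3337×39.8 = −20197.4; K_2 = 81106.76 − 3337×(0.487 + 29.46) = −18826.379.
Balance: K_1 = K_2 − x×(3337 − 904.3), so x = (K_2 − K_1)/(3337 − 904.3) = 1371.02/2432.7 = 0.564 km.

0.564 km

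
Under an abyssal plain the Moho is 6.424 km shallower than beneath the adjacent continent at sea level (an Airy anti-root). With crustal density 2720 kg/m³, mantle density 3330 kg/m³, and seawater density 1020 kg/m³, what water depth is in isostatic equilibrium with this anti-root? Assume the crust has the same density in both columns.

Replacing a thickness d of crust by seawater at the top must be balanced by replacing crust with mantle at the base: d (ρ_c − ρ_w) = a (ρ_m − ρ_c).
d = a (ρ_m − ρ_c)/(ρ_c − ρ_w) = 6.424 km × 610/1700 = 2.31 km.

2.31 km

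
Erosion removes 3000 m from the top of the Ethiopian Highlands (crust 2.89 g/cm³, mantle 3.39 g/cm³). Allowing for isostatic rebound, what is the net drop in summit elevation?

442 m

Rebound u = e ρ_c/ρ_m = 3000 m × 2.89/3.39 = 2558 m.
Net surface drop = e − u = 3000 m − 2558 m = e (ρ_m − ρ_c)/ρ_m = 442 m.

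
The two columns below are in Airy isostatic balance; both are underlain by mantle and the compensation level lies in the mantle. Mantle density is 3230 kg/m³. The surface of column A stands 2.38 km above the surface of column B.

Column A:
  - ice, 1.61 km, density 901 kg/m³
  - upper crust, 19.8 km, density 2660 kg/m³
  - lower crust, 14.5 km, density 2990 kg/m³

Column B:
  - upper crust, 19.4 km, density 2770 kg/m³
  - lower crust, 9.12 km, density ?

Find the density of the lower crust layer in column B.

3020 kg/m³

Take the compensation level at the base of the deeper column (depth z_c below the surface of column A) and equate Σ ρ_i t_i down to z_c; mantle fills any gap and the z_c terms cancel.
Column A: 1.61×901 + 19.8×2660 + 14.5×2990 + (z_c − 35.91)×3230
Column B: 2.38×0 + 19.4×2770 + 9.12×ρ + (z_c − 2.38 − 28.52)×3230
The z_c×3230 term appears on both sides and cancels. Collect the known terms of each column as K = Σ(ρt)_known − 3230 × (depth of known layers): K_A = 97473.61 − 3230×35.91 = −18515.69; K_B = 53738 − 3230×(2.38 + 28.52) = −46069.
Balance: K_A = K_B + 9.12×ρ, so ρ = (K_A − K_B)/9.12 = 27553.3/9.12 = 3020 kg/m³.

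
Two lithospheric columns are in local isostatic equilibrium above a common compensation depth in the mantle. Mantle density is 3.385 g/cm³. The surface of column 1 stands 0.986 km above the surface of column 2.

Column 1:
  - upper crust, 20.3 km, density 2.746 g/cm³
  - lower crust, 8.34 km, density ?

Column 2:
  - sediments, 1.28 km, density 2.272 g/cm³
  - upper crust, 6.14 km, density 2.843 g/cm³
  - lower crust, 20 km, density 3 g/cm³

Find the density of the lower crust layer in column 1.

Take the compensation level at the base of the deeper column (depth z_c below the surface of column 1) and equate Σ ρ_i t_i down to z_c; mantle fills any gap and the z_c terms cancel.
Column 1: 20.3×2.746 + 8.34×ρ + (z_c − 28.64)×3.385
Column 2: 0.986×0 + 1.28×2.272 + 6.14×2.843 + 20×3 + (z_c − 0.986 − 27.42)×3.385
The z_c×3.385 term appears on both sides and cancels. Collect the known terms of each column as K = Σ(ρt)_known − 3.385 × (depth of known layers): K_1 = 55.7438 − 3.385×28.64 = −41.2026; K_2 = 80.36418 − 3.385×(0.986 + 27.42) = −15.79013.
Balance: K_1 + 8.34×ρ = K_2, so ρ = (K_2 − K_1)/8.34 = 25.4125/8.34 = 3.05 g/cm³.

3.05 g/cm³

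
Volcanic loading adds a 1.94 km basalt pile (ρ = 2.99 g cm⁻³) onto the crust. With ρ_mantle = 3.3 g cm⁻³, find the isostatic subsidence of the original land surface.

1.76 km

Subaerial loading: s = t ρ_load / ρ_m.
s = 1.94 km × 2.99/3.3 = 1.76 km.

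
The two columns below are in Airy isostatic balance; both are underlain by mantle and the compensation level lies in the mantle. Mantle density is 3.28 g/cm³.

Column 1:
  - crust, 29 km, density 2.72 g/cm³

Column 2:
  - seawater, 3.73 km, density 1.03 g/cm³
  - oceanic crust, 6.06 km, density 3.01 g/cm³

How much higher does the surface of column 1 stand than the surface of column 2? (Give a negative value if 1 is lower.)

1.89 km

For any compensation level in the mantle, the mantle terms cancel and isostasy reduces to e = (Σt_1 − Σt_2) − (Σ(ρt)_1 − Σ(ρt)_2) / ρ_m.
Σt_1 = 29 km; Σt_2 = 9.79 km; Σ(ρt)_1 = 78.88; Σ(ρt)_2 = 22.0825 (in km·g/cm³).
e = (29 − 9.79) − (78.88 − 22.0825) / 3.28 = 1.89 km.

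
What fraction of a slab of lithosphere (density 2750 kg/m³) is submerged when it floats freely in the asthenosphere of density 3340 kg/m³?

Submerged fraction = ρ_obj/ρ_fluid = 2750/3340 = 0.823.

0.823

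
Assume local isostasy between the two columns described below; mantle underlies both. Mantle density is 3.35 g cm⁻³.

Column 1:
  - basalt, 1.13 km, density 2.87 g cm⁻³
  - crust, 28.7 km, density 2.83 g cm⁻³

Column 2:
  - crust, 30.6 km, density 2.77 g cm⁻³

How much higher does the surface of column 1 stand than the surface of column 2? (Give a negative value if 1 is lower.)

For any compensation level in the mantle, the mantle terms cancel and isostasy reduces to e = (Σt_1 − Σt_2) − (Σ(ρt)_1 − Σ(ρt)_2) / ρ_m.
Σt_1 = 29.83 km; Σt_2 = 30.6 km; Σ(ρt)_1 = 84.4641; Σ(ρt)_2 = 84.762 (in km·g cm⁻³).
e = (29.83 − 30.6) − (84.4641 − 84.762) / 3.35 = −0.681 km.

−0.681 km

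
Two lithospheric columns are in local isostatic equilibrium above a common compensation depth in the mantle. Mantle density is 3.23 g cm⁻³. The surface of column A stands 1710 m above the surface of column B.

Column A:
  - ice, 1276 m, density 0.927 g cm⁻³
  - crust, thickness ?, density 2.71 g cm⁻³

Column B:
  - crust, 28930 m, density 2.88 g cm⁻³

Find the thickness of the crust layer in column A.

24400 m

Take the compensation level at the base of the deeper column (depth z_c below the surface of column A) and equate Σ ρ_i t_i down to z_c; mantle fills any gap and the z_c terms cancel.
Column A: 1276×0.927 + x×2.71 + (z_c − 1276 − x)×3.23
Column B: 1710×0 + 28930×2.88 + (z_c − 1710 − 28930)×3.23
The z_c×3.23 term appears on both sides and cancels. Collect the known terms of each column as K = Σ(ρt)_known − 3.23 × (depth of known layers): K_A = 1182.852 − 3.23×1276 = −2938.628; K_B = 83318.4 − 3.23×(1710 + 28930) = −15648.8.
Balance: K_A − x×(3.23 − 2.71) = K_B, so x = (K_A − K_B)/(3.23 − 2.71) = 12710.2/0.52 = 24400 m.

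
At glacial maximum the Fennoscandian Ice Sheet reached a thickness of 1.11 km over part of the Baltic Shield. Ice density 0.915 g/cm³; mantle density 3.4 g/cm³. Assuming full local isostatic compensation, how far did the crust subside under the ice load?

By Archimedes' principle applied to the lithosphere: the ice load ρ_ice t is balanced by mantle displaced below, ρ_m s.
s = t ρ_ice / ρ_m = 1.11 km × 0.915/3.4 = 0.299 km.

0.299 km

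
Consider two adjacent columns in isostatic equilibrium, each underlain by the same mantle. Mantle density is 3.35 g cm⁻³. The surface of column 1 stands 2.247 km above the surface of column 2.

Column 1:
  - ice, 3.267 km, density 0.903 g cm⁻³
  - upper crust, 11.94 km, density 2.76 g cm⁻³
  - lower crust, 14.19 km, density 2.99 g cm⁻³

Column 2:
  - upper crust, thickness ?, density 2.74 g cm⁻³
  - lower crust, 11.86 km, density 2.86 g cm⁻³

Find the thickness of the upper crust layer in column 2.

Take the compensation level at the base of the deeper column (depth z_c below the surface of column 1) and equate Σ ρ_i t_i down to z_c; mantle fills any gap and the z_c terms cancel.
Column 1: 3.267×0.903 + 11.94×2.76 + 14.19×2.99 + (z_c − 29.397)×3.35
Column 2: 2.247×0 + x×2.74 + 11.86×2.86 + (z_c − 2.247 − 11.86 − x)×3.35
The z_c×3.35 term appears on both sides and cancels. Collect the known terms of each column as K = Σ(ρt)_known − 3.35 × (depth of known layers): K_1 = 78.332601 − 3.35×29.397 = −20.147349; K_2 = 33.9196 − 3.35×(2.247 + 11.86) = −13.33885.
Balance: K_1 = K_2 − x×(3.35 − 2.74), so x = (K_2 − K_1)/(3.35 − 2.74) = 6.8085/0.61 = 11.2 km.

11.2 km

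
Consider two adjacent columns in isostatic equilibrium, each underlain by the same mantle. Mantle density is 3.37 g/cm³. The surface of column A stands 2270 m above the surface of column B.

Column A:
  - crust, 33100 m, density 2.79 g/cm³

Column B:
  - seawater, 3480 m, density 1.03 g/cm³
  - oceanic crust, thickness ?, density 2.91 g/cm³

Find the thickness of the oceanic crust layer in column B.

Take the compensation level at the base of the deeper column (depth z_c below the surface of column A) and equate Σ ρ_i t_i down to z_c; mantle fills any gap and the z_c terms cancel.
Column A: 33100×2.79 + (z_c − 33100)×3.37
Column B: 2270×0 + 3480×1.03 + x×2.91 + (z_c − 2270 − 3480 − x)×3.37
The z_c×3.37 term appears on both sides and cancels. Collect the known terms of each column as K = Σ(ρt)_known − 3.37 × (depth of known layers): K_A = 92349 − 3.37×33100 = −19198; K_B = 3584.4 − 3.37×(2270 + 3480) = −15793.1.
Balance: K_A = K_B − x×(3.37 − 2.91), so x = (K_B − K_A)/(3.37 − 2.91) = 3404.9/0.46 = 7400 m.

7400 m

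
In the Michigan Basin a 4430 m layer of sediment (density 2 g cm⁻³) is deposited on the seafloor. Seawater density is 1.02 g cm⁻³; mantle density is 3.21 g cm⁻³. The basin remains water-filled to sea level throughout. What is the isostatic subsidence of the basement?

Submarine loading: the sediment displaces seawater, and the subsidence is in turn flooded, so s (ρ_m − ρ_w) = t (ρ_sed − ρ_w).
s = 4430 m × (2 − 1.02) / (3.21 − 1.02) = 1980 m.

1980 m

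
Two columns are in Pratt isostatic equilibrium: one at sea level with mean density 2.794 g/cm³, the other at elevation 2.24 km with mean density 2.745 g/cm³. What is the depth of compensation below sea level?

125 km

ρ_ref D = ρ (D + h) → D (ρ_ref − ρ) = ρ h.
D = ρ h/(ρ_ref − ρ) = 2.745 × 2.24 km/(2.794 − 2.745) = 125 km.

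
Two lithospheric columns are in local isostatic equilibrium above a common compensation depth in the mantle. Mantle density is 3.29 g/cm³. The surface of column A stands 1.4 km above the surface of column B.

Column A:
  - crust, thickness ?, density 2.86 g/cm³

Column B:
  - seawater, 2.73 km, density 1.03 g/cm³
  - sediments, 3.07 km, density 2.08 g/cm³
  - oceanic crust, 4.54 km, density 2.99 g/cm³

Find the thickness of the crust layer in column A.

36.9 km

Take the compensation level at the base of the deeper column (depth z_c below the surface of column A) and equate Σ ρ_i t_i down to z_c; mantle fills any gap and the z_c terms cancel.
Column A: x×2.86 + (z_c − 0 − x)×3.29
Column B: 1.4×0 + 2.73×1.03 + 3.07×2.08 + 4.54×2.99 + (z_c − 1.4 − 10.34)×3.29
The z_c×3.29 term appears on both sides and cancels. Collect the known terms of each column as K = Σ(ρt)_known − 3.29 × (depth of known layers): K_A = 0 − 3.29×0 = 0; K_B = 22.7721 − 3.29×(1.4 + 10.34) = −15.8525.
Balance: K_A − x×(3.29 − 2.86) = K_B, so x = (K_A − K_B)/(3.29 − 2.86) = 15.8525/0.43 = 36.9 km.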